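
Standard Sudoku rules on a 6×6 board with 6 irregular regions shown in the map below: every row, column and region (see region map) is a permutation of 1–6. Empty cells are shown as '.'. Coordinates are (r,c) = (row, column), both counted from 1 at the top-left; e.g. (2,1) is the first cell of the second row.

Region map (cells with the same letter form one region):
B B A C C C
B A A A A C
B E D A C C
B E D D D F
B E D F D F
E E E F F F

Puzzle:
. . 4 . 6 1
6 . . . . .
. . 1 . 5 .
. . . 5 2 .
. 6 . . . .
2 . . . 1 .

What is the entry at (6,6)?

(2,5) = 3: row 2 has {6}; col 5 has {1,2,5,6}; region has {4} → only 3 remains.
(5,3) = 3: row 5 has {6}; col 3 has {1,4}; region has {1,2,5} → only 3 remains.
(5,5) = 4: row 5 has {3,6}; col 5 has {1,2,3,5,6}; region has {1,2,3,5} → only 4 remains.
(6,3) = 5: row 6 has {1,2}; col 3 has {1,3,4}; region has {2,6} → only 5 remains.
(2,3) = 2: row 2 has {3,6}; col 3 has {1,3,4,5}; region has {3,4} → only 2 remains.
(2,4) = 1: row 2 has {2,3,6}; col 4 has {5}; region has {2,3,4} → only 1 remains.
(2,6) = 4: row 2 has {1,2,3,6}; col 6 has {1}; region has {1,5,6} → only 4 remains.
(3,4) = 6: row 3 has {1,5}; col 4 has {1,5}; region has {1,2,3,4} → only 6 remains.
(4,3) = 6: row 4 has {2,5}; col 3 has {1,2,3,4,5}; region has {1,2,3,4,5} → only 6 remains.
(4,6) = 3: row 4 has {2,5,6}; col 6 has {1,4}; region has {1} → only 3 remains.
(5,4) = 2: row 5 has {3,4,6}; col 4 has {1,5,6}; region has {1,3} → only 2 remains.
(5,6) = 5: row 5 has {2,3,4,6}; col 6 has {1,3,4}; region has {1,2,3} → only 5 remains.
(6,4) = 4: row 6 has {1,2,5}; col 4 has {1,2,5,6}; region has {1,2,3,5} → only 4 remains.
(6,6) = 6: row 6 has {1,2,4,5}; col 6 has {1,3,4,5}; region has {1,2,3,4,5} → only 6 remains.

6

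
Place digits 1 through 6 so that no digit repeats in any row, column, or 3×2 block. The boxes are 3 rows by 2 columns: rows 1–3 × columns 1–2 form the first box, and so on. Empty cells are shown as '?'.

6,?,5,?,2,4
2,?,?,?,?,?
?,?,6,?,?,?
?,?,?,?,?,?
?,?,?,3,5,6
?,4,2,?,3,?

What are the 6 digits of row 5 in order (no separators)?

R1C4 = 1 (sole candidate).
R2C4 = 4 (sole candidate).
R3C4 = 2 (sole candidate).
R3C5 = 1 (sole candidate).
R4C5 = 4 (sole candidate).
R5C1 = 1: row 5 has {3,5,6}; col 1 has {2,6}; box has {4} → only 1 remains.
R5C2 = 2: row 5 has {1,3,5,6}; col 2 has {4}; box has {1,4} → only 2 remains.
R5C3 = 4: row 5 has {1,2,3,5,6}; col 3 has {2,5,6}; box has {2,3} → only 4 remains.

124356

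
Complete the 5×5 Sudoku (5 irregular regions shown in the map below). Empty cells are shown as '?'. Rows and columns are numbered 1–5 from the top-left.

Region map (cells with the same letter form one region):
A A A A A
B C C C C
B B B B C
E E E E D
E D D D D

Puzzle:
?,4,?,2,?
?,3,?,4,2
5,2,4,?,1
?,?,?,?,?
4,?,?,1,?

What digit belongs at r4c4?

r2c1 = 1 (sole candidate).
r2c3 = 5 (sole candidate).
r3c4 = 3 (sole candidate).
r4c4 = 5: row 4 has {}; col 4 has {1,2,3,4}; region has {4} → only 5 remains.

5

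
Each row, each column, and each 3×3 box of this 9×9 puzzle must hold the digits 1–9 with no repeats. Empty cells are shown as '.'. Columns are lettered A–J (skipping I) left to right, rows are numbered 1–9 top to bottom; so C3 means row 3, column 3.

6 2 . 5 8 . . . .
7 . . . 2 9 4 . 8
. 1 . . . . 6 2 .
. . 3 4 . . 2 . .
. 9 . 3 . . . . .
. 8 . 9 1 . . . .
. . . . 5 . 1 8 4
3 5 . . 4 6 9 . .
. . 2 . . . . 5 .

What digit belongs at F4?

B2 = 3 (sole candidate).
C2 = 5 (sole candidate).
H2 = 1 (sole candidate).
D3 = 7 (sole candidate).
E3 = 3 (sole candidate).
F3 = 4 (sole candidate).
A7 = 9 (sole candidate).
D7 = 2 (sole candidate).
H8 = 7 (sole candidate).
J8 = 2 (sole candidate).
G9 = 3 (sole candidate).
J9 = 6 (sole candidate).
F1 = 1 (sole candidate).
G1 = 7 (sole candidate).
D2 = 6 (sole candidate).
A3 = 8 (sole candidate).
C3 = 9 (sole candidate).
J3 = 5 (sole candidate).
G6 = 5 (sole candidate).
C1 = 4 (sole candidate).
G5 = 8 (sole candidate).
F4 = 8: in row 4, 8 can only go here (every other open cell in that row sees an 8).

8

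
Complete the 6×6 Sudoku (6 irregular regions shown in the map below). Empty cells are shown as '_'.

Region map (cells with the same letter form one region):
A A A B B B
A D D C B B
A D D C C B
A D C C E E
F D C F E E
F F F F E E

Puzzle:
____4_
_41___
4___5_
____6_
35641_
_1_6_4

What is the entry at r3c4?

1

r5c6 = 2 (sole candidate).
r6c5 = 3 (sole candidate).
r2c5 = 2 (sole candidate).
r4c6 = 5 (sole candidate).
r2c4 = 3 (sole candidate).
r2c6 = 6 (sole candidate).
r2c1 = 5 (sole candidate).
r6c1 = 2 (sole candidate).
r6c3 = 5 (sole candidate).
r4c1 = 1 (sole candidate).
r4c4 = 2 (sole candidate).
r1c1 = 6 (sole candidate).
r3c4 = 1: row 3 has {4,5}; col 4 has {2,3,4,6}; region has {2,3,5,6} → only 1 remains.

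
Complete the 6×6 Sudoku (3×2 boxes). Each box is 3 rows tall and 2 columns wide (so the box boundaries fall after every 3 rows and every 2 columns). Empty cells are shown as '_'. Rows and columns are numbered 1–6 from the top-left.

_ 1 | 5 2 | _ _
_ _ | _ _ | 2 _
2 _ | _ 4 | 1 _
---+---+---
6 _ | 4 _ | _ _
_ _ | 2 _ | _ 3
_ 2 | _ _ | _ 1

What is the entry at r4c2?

r4c5 = 5 (sole candidate).
r4c6 = 2 (sole candidate).
r4c2 = 3: row 4 has {2,4,5,6}; col 2 has {1,2}; box has {2,6} → only 3 remains.

3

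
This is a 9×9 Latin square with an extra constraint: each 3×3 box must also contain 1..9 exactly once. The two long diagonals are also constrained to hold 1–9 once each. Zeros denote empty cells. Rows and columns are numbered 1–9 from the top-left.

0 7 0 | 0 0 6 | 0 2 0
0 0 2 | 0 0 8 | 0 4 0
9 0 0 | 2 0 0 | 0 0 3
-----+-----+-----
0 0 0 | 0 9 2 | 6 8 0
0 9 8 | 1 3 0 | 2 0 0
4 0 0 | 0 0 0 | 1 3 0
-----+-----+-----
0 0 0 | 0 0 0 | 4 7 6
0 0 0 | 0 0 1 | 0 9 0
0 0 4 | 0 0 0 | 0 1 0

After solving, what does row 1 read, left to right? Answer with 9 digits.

r5c8 = 5: row 5 has {1,2,3,8,9}; col 8 has {1,2,3,4,7,8,9}; box has {1,2,3,6,8} → only 5 remains.
r3c8 = 6: row 3 has {2,3,9}; col 8 has {1,2,3,4,5,7,8,9}; box has {2,3,4} → only 6 remains.
r4c9 = 4: in row 4, 4 can only go here (every other open cell in that row sees a 4).
r5c9 = 7: row 5 has {1,2,3,5,8,9}; col 9 has {3,4,6}; box has {1,2,3,4,5,6,8} → only 7 remains.
r6c9 = 9: row 6 has {1,3,4}; col 9 has {3,4,6,7}; box has {1,2,3,4,5,6,7,8} → only 9 remains.
r5c1 = 6: row 5 has {1,2,3,5,7,8,9}; col 1 has {4,9}; box has {4,8,9} → only 6 remains.
r5c6 = 4: row 5 has {1,2,3,5,6,7,8,9}; col 6 has {1,2,6,8}; box has {1,2,3,9} → only 4 remains.
r2c2 = 6: in row 2, 6 can only go here (every other open cell in that row sees a 6).
r6c2 = 2: in row 6, 2 can only go here (every other open cell in that row sees a 2).
r3c2 = 4: in column 2, 4 can only go here (every other open cell in that column sees a 4).
r3c7 = 8: in row 3, 8 can only go here (every other open cell in that row sees an 8).
r8c2 = 5: row 8 has {1,9}; col 2 has {2,4,6,7,9}; box has {4}; anti-diagonal has {2,3,4,8} → only 5 remains.
r8c7 = 3: row 8 has {1,5,9}; col 7 has {1,2,4,6,8}; box has {1,4,6,7,9} → only 3 remains.
r9c1 = 7: row 9 has {1,4}; col 1 has {4,6,9}; box has {4,5}; anti-diagonal has {2,3,4,5,8} → only 7 remains.
r9c7 = 5: row 9 has {1,4,7}; col 7 has {1,2,3,4,6,8}; box has {1,3,4,6,7,9} → only 5 remains.
r1c7 = 9: row 1 has {2,6,7}; col 7 has {1,2,3,4,5,6,8}; box has {2,3,4,6,8} → only 9 remains.
r1c9 = 1: row 1 has {2,6,7,9}; col 9 has {3,4,6,7,9}; box has {2,3,4,6,8,9}; anti-diagonal has {2,3,4,5,7,8} → only 1 remains.
r2c7 = 7: row 2 has {2,4,6,8}; col 7 has {1,2,3,4,5,6,8,9}; box has {1,2,3,4,6,8,9} → only 7 remains.
r2c9 = 5: row 2 has {2,4,6,7,8}; col 9 has {1,3,4,6,7,9}; box has {1,2,3,4,6,7,8,9} → only 5 remains.
r6c4 = 6: row 6 has {1,2,3,4,9}; col 4 has {1,2}; box has {1,2,3,4,9}; anti-diagonal has {1,2,3,4,5,7,8} → only 6 remains.
r7c3 = 9: row 7 has {4,6,7}; col 3 has {2,4,8}; box has {4,5,7}; anti-diagonal has {1,2,3,4,5,6,7,8} → only 9 remains.
r8c3 = 6: row 8 has {1,3,5,9}; col 3 has {2,4,8,9}; box has {4,5,7,9} → only 6 remains.
r2c5 = 1: row 2 has {2,4,5,6,7,8}; col 5 has {3,9}; box has {2,6,8} → only 1 remains.
r2c1 = 3: row 2 has {1,2,4,5,6,7,8}; col 1 has {4,6,7,9}; box has {2,4,6,7,9} → only 3 remains.
r2c4 = 9: row 2 has {1,2,3,4,5,6,7,8}; col 4 has {1,2,6}; box has {1,2,6,8} → only 9 remains.
r1c3 = 5: row 1 has {1,2,6,7,9}; col 3 has {2,4,6,8,9}; box has {2,3,4,6,7,9} → only 5 remains.
r1c5 = 4: row 1 has {1,2,5,6,7,9}; col 5 has {1,3,9}; box has {1,2,6,8,9} → only 4 remains.
r3c3 = 1: row 3 has {2,3,4,6,8,9}; col 3 has {2,4,5,6,8,9}; box has {2,3,4,5,6,7,9}; main diagonal has {3,4,6,9} → only 1 remains.
r6c3 = 7: row 6 has {1,2,3,4,6,9}; col 3 has {1,2,4,5,6,8,9}; box has {2,4,6,8,9} → only 7 remains.
r6c6 = 5: row 6 has {1,2,3,4,6,7,9}; col 6 has {1,2,4,6,8}; box has {1,2,3,4,6,9}; main diagonal has {1,3,4,6,9} → only 5 remains.
r7c6 = 3: row 7 has {4,6,7,9}; col 6 has {1,2,4,5,6,8}; box has {1} → only 3 remains.
r9c4 = 8: row 9 has {1,4,5,7}; col 4 has {1,2,6,9}; box has {1,3} → only 8 remains.
r9c6 = 9: row 9 has {1,4,5,7,8}; col 6 has {1,2,3,4,5,6,8}; box has {1,3,8} → only 9 remains.
r9c9 = 2: row 9 has {1,4,5,7,8,9}; col 9 has {1,3,4,5,6,7,9}; box has {1,3,4,5,6,7,9}; main diagonal has {1,3,4,5,6,9} → only 2 remains.
r1c1 = 8: row 1 has {1,2,4,5,6,7,9}; col 1 has {3,4,6,7,9}; box has {1,2,3,4,5,6,7,9}; main diagonal has {1,2,3,4,5,6,9} → only 8 remains.
r1c4 = 3: row 1 has {1,2,4,5,6,7,8,9}; col 4 has {1,2,6,8,9}; box has {1,2,4,6,8,9} → only 3 remains.

875346921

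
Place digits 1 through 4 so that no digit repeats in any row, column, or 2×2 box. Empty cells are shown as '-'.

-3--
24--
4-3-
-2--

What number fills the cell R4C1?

3

R1C1 = 1: row 1 has {3}; col 1 has {2,4}; box has {2,3,4} → only 1 remains.
R2C3 = 1: row 2 has {2,4}; col 3 has {3}; box has {} → only 1 remains.
R2C4 = 3: row 2 has {1,2,4}; col 4 has {}; box has {1} → only 3 remains.
R3C2 = 1: row 3 has {3,4}; col 2 has {2,3,4}; box has {2,4} → only 1 remains.
R3C4 = 2: row 3 has {1,3,4}; col 4 has {3}; box has {3} → only 2 remains.
R4C1 = 3: row 4 has {2}; col 1 has {1,2,4}; box has {1,2,4} → only 3 remains.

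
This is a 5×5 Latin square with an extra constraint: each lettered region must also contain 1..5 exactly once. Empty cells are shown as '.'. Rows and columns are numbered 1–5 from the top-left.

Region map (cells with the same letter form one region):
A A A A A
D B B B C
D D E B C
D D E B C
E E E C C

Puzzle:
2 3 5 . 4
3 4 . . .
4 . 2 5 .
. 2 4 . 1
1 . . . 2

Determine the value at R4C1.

R1C4 = 1: row 1 has {2,3,4,5}; col 4 has {5}; region has {2,3,4,5} → only 1 remains.
R2C3 = 1: row 2 has {3,4}; col 3 has {2,4,5}; region has {4,5} → only 1 remains.
R2C4 = 2: row 2 has {1,3,4}; col 4 has {1,5}; region has {1,4,5} → only 2 remains.
R2C5 = 5: row 2 has {1,2,3,4}; col 5 has {1,2,4}; region has {1,2} → only 5 remains.
R3C2 = 1: row 3 has {2,4,5}; col 2 has {2,3,4}; region has {2,3,4} → only 1 remains.
R3C5 = 3: row 3 has {1,2,4,5}; col 5 has {1,2,4,5}; region has {1,2,5} → only 3 remains.
R4C1 = 5: row 4 has {1,2,4}; col 1 has {1,2,3,4}; region has {1,2,3,4} → only 5 remains.

5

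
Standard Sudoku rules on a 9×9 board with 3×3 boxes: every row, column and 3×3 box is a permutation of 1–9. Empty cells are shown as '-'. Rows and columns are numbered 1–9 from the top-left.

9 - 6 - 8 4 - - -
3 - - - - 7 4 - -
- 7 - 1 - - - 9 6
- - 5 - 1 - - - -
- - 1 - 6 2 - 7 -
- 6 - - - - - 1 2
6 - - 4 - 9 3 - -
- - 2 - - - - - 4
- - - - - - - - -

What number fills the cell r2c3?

r2c3 = 8: row 2 has {3,4,7}; col 3 has {1,2,5,6}; box has {3,6,7,9} → only 8 remains.

8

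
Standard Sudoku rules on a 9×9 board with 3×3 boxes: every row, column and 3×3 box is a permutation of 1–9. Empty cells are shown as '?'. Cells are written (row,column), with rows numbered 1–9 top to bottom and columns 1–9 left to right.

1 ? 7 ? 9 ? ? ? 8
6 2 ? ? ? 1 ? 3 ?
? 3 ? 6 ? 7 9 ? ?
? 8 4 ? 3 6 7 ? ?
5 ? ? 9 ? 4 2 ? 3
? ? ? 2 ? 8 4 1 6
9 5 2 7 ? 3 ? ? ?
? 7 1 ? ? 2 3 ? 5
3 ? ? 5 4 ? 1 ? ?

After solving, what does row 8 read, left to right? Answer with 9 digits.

471862395

(1,2) = 4 (sole candidate).
(1,4) = 3 (sole candidate).
(1,6) = 5 (sole candidate).
(1,7) = 6 (sole candidate).
(1,8) = 2 (sole candidate).
(2,5) = 8 (sole candidate).
(2,7) = 5 (sole candidate).
(3,1) = 8 (sole candidate).
(3,3) = 5 (sole candidate).
(3,5) = 2 (sole candidate).
(3,8) = 4 (sole candidate).
(3,9) = 1 (sole candidate).
(4,1) = 2 (sole candidate).
(4,4) = 1 (sole candidate).
(4,9) = 9 (sole candidate).
(5,3) = 6 (sole candidate).
(5,5) = 7 (sole candidate).
(5,8) = 8 (sole candidate).
(6,1) = 7 (sole candidate).
(6,2) = 9 (sole candidate).
(6,3) = 3 (sole candidate).
(6,5) = 5 (sole candidate).
(7,7) = 8 (sole candidate).
(7,8) = 6 (sole candidate).
(7,9) = 4 (sole candidate).
(8,1) = 4: row 8 has {1,2,3,5,7}; col 1 has {1,2,3,5,6,7,8,9}; box has {1,2,3,5,7,9} → only 4 remains.
(8,4) = 8: row 8 has {1,2,3,4,5,7}; col 4 has {1,2,3,5,6,7,9}; box has {2,3,4,5,7} → only 8 remains.
(8,5) = 6: row 8 has {1,2,3,4,5,7,8}; col 5 has {2,3,4,5,7,8,9}; box has {2,3,4,5,7,8} → only 6 remains.
(8,8) = 9: row 8 has {1,2,3,4,5,6,7,8}; col 8 has {1,2,3,4,6,8}; box has {1,3,4,5,6,8} → only 9 remains.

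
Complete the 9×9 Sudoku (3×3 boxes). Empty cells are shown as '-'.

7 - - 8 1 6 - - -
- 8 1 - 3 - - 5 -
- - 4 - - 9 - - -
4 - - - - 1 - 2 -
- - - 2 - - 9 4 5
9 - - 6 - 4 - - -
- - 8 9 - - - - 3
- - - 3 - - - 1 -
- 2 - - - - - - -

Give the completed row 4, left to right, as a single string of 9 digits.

473591628

row 2, column 9 = 9: in row 2, 9 can only go here (every other open cell in that row sees a 9).
row 1, column 8 = 3: row 1 has {1,6,7,8}; col 8 has {1,2,4,5}; box has {5,9} → only 3 remains.
row 4, column 5 = 9: in row 4, 9 can only go here (every other open cell in that row sees a 9).
row 6, column 3 = 2: in row 6, 2 can only go here (every other open cell in that row sees a 2).
row 5, column 1 = 8: in column 1, 8 can only go here (every other open cell in that column sees an 8).
row 5, column 5 = 7: row 5 has {2,4,5,8,9}; col 5 has {1,3,9}; box has {1,2,4,6,9} → only 7 remains.
row 5, column 6 = 3: row 5 has {2,4,5,7,8,9}; col 6 has {1,4,6,9}; box has {1,2,4,6,7,9} → only 3 remains.
row 4, column 4 = 5: row 4 has {1,2,4,9}; col 4 has {2,3,6,8,9}; box has {1,2,3,4,6,7,9} → only 5 remains.
row 5, column 3 = 6: row 5 has {2,3,4,5,7,8,9}; col 3 has {1,2,4,8}; box has {2,4,8,9} → only 6 remains.
row 6, column 5 = 8: row 6 has {2,4,6,9}; col 5 has {1,3,7,9}; box has {1,2,3,4,5,6,7,9} → only 8 remains.
row 6, column 8 = 7: row 6 has {2,4,6,8,9}; col 8 has {1,2,3,4,5}; box has {2,4,5,9} → only 7 remains.
row 6, column 9 = 1: row 6 has {2,4,6,7,8,9}; col 9 has {3,5,9}; box has {2,4,5,7,9} → only 1 remains.
row 7, column 8 = 6: row 7 has {3,8,9}; col 8 has {1,2,3,4,5,7}; box has {1,3} → only 6 remains.
row 3, column 4 = 7: row 3 has {4,9}; col 4 has {2,3,5,6,8,9}; box has {1,3,6,8,9} → only 7 remains.
row 3, column 8 = 8: row 3 has {4,7,9}; col 8 has {1,2,3,4,5,6,7}; box has {3,5,9} → only 8 remains.
row 5, column 2 = 1: row 5 has {2,3,4,5,6,7,8,9}; col 2 has {2,8}; box has {2,4,6,8,9} → only 1 remains.
row 6, column 7 = 3: row 6 has {1,2,4,6,7,8,9}; col 7 has {9}; box has {1,2,4,5,7,9} → only 3 remains.
row 9, column 8 = 9: row 9 has {2}; col 8 has {1,2,3,4,5,6,7,8}; box has {1,3,6} → only 9 remains.
row 2, column 4 = 4: row 2 has {1,3,5,8,9}; col 4 has {2,3,5,6,7,8,9}; box has {1,3,6,7,8,9} → only 4 remains.
row 2, column 6 = 2: row 2 has {1,3,4,5,8,9}; col 6 has {1,3,4,6,9}; box has {1,3,4,6,7,8,9} → only 2 remains.
row 3, column 5 = 5: row 3 has {4,7,8,9}; col 5 has {1,3,7,8,9}; box has {1,2,3,4,6,7,8,9} → only 5 remains.
row 6, column 2 = 5: row 6 has {1,2,3,4,6,7,8,9}; col 2 has {1,2,8}; box has {1,2,4,6,8,9} → only 5 remains.
row 9, column 4 = 1: row 9 has {2,9}; col 4 has {2,3,4,5,6,7,8,9}; box has {3,9} → only 1 remains.
row 1, column 2 = 9: row 1 has {1,3,6,7,8}; col 2 has {1,2,5,8}; box has {1,4,7,8} → only 9 remains.
row 1, column 3 = 5: row 1 has {1,3,6,7,8,9}; col 3 has {1,2,4,6,8}; box has {1,4,7,8,9} → only 5 remains.
row 2, column 1 = 6: row 2 has {1,2,3,4,5,8,9}; col 1 has {4,7,8,9}; box has {1,4,5,7,8,9} → only 6 remains.
row 2, column 7 = 7: row 2 has {1,2,3,4,5,6,8,9}; col 7 has {3,9}; box has {3,5,8,9} → only 7 remains.
row 3, column 2 = 3: row 3 has {4,5,7,8,9}; col 2 has {1,2,5,8,9}; box has {1,4,5,6,7,8,9} → only 3 remains.
row 4, column 2 = 7: row 4 has {1,2,4,5,9}; col 2 has {1,2,3,5,8,9}; box has {1,2,4,5,6,8,9} → only 7 remains.
row 4, column 3 = 3: row 4 has {1,2,4,5,7,9}; col 3 has {1,2,4,5,6,8}; box has {1,2,4,5,6,7,8,9} → only 3 remains.
row 7, column 2 = 4: row 7 has {3,6,8,9}; col 2 has {1,2,3,5,7,8,9}; box has {2,8} → only 4 remains.
row 7, column 5 = 2: row 7 has {3,4,6,8,9}; col 5 has {1,3,5,7,8,9}; box has {1,3,9} → only 2 remains.
row 7, column 7 = 5: row 7 has {2,3,4,6,8,9}; col 7 has {3,7,9}; box has {1,3,6,9} → only 5 remains.
row 8, column 1 = 5: row 8 has {1,3}; col 1 has {4,6,7,8,9}; box has {2,4,8} → only 5 remains.
row 8, column 2 = 6: row 8 has {1,3,5}; col 2 has {1,2,3,4,5,7,8,9}; box has {2,4,5,8} → only 6 remains.
row 8, column 5 = 4: row 8 has {1,3,5,6}; col 5 has {1,2,3,5,7,8,9}; box has {1,2,3,9} → only 4 remains.
row 9, column 1 = 3: row 9 has {1,2,9}; col 1 has {4,5,6,7,8,9}; box has {2,4,5,6,8} → only 3 remains.
row 9, column 3 = 7: row 9 has {1,2,3,9}; col 3 has {1,2,3,4,5,6,8}; box has {2,3,4,5,6,8} → only 7 remains.
row 9, column 5 = 6: row 9 has {1,2,3,7,9}; col 5 has {1,2,3,4,5,7,8,9}; box has {1,2,3,4,9} → only 6 remains.
row 3, column 1 = 2: row 3 has {3,4,5,7,8,9}; col 1 has {3,4,5,6,7,8,9}; box has {1,3,4,5,6,7,8,9} → only 2 remains.
row 3, column 9 = 6: row 3 has {2,3,4,5,7,8,9}; col 9 has {1,3,5,9}; box has {3,5,7,8,9} → only 6 remains.
row 4, column 9 = 8: row 4 has {1,2,3,4,5,7,9}; col 9 has {1,3,5,6,9}; box has {1,2,3,4,5,7,9} → only 8 remains.
row 7, column 1 = 1: row 7 has {2,3,4,5,6,8,9}; col 1 has {2,3,4,5,6,7,8,9}; box has {2,3,4,5,6,7,8} → only 1 remains.
row 7, column 6 = 7: row 7 has {1,2,3,4,5,6,8,9}; col 6 has {1,2,3,4,6,9}; box has {1,2,3,4,6,9} → only 7 remains.
row 8, column 3 = 9: row 8 has {1,3,4,5,6}; col 3 has {1,2,3,4,5,6,7,8}; box has {1,2,3,4,5,6,7,8} → only 9 remains.
row 8, column 6 = 8: row 8 has {1,3,4,5,6,9}; col 6 has {1,2,3,4,6,7,9}; box has {1,2,3,4,6,7,9} → only 8 remains.
row 8, column 7 = 2: row 8 has {1,3,4,5,6,8,9}; col 7 has {3,5,7,9}; box has {1,3,5,6,9} → only 2 remains.
row 8, column 9 = 7: row 8 has {1,2,3,4,5,6,8,9}; col 9 has {1,3,5,6,8,9}; box has {1,2,3,5,6,9} → only 7 remains.
row 9, column 6 = 5: row 9 has {1,2,3,6,7,9}; col 6 has {1,2,3,4,6,7,8,9}; box has {1,2,3,4,6,7,8,9} → only 5 remains.
row 9, column 9 = 4: row 9 has {1,2,3,5,6,7,9}; col 9 has {1,3,5,6,7,8,9}; box has {1,2,3,5,6,7,9} → only 4 remains.
row 1, column 7 = 4: row 1 has {1,3,5,6,7,8,9}; col 7 has {2,3,5,7,9}; box has {3,5,6,7,8,9} → only 4 remains.
row 1, column 9 = 2: row 1 has {1,3,4,5,6,7,8,9}; col 9 has {1,3,4,5,6,7,8,9}; box has {3,4,5,6,7,8,9} → only 2 remains.
row 3, column 7 = 1: row 3 has {2,3,4,5,6,7,8,9}; col 7 has {2,3,4,5,7,9}; box has {2,3,4,5,6,7,8,9} → only 1 remains.
row 4, column 7 = 6: row 4 has {1,2,3,4,5,7,8,9}; col 7 has {1,2,3,4,5,7,9}; box has {1,2,3,4,5,7,8,9} → only 6 remains.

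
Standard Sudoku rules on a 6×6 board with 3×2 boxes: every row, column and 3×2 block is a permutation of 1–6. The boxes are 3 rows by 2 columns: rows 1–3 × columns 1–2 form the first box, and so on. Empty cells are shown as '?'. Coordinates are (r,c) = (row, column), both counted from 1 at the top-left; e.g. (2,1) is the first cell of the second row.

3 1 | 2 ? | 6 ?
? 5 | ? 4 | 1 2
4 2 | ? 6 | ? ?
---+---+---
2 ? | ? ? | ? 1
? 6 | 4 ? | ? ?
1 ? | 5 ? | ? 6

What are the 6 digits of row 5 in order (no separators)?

564123

(1,4) = 5: row 1 has {1,2,3,6}; col 4 has {4,6}; box has {2,4,6} → only 5 remains.
(1,6) = 4: row 1 has {1,2,3,5,6}; col 6 has {1,2,6}; box has {1,2,6} → only 4 remains.
(2,1) = 6: row 2 has {1,2,4,5}; col 1 has {1,2,3,4}; box has {1,2,3,4,5} → only 6 remains.
(2,3) = 3: row 2 has {1,2,4,5,6}; col 3 has {2,4,5}; box has {2,4,5,6} → only 3 remains.
(3,3) = 1: row 3 has {2,4,6}; col 3 has {2,3,4,5}; box has {2,3,4,5,6} → only 1 remains.
(4,3) = 6: row 4 has {1,2}; col 3 has {1,2,3,4,5}; box has {4,5} → only 6 remains.
(4,4) = 3: row 4 has {1,2,6}; col 4 has {4,5,6}; box has {4,5,6} → only 3 remains.
(5,1) = 5: row 5 has {4,6}; col 1 has {1,2,3,4,6}; box has {1,2,6} → only 5 remains.
(5,6) = 3: row 5 has {4,5,6}; col 6 has {1,2,4,6}; box has {1,6} → only 3 remains.
(6,4) = 2: row 6 has {1,5,6}; col 4 has {3,4,5,6}; box has {3,4,5,6} → only 2 remains.
(6,5) = 4: row 6 has {1,2,5,6}; col 5 has {1,6}; box has {1,3,6} → only 4 remains.
(3,6) = 5: row 3 has {1,2,4,6}; col 6 has {1,2,3,4,6}; box has {1,2,4,6} → only 5 remains.
(4,2) = 4: row 4 has {1,2,3,6}; col 2 has {1,2,5,6}; box has {1,2,5,6} → only 4 remains.
(4,5) = 5: row 4 has {1,2,3,4,6}; col 5 has {1,4,6}; box has {1,3,4,6} → only 5 remains.
(5,4) = 1: row 5 has {3,4,5,6}; col 4 has {2,3,4,5,6}; box has {2,3,4,5,6} → only 1 remains.
(5,5) = 2: row 5 has {1,3,4,5,6}; col 5 has {1,4,5,6}; box has {1,3,4,5,6} → only 2 remains.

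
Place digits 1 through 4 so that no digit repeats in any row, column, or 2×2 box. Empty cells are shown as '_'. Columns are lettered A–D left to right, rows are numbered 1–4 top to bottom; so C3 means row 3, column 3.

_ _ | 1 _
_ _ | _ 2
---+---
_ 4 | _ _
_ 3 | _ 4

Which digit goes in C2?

B1 = 2 (sole candidate).
D1 = 3 (sole candidate).
B2 = 1 (sole candidate).
C2 = 4: row 2 has {1,2}; col 3 has {1}; box has {1,2,3} → only 4 remains.

4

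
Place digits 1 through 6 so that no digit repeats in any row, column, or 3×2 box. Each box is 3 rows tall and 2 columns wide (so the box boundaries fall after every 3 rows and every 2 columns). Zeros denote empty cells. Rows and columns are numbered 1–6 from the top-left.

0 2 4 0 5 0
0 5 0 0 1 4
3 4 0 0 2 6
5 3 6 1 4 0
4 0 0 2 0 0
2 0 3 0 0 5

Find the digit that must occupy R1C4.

6

R1C6 = 3 (sole candidate).
R2C1 = 6 (sole candidate).
R2C3 = 2 (sole candidate).
R2C4 = 3 (sole candidate).
R3C4 = 5 (sole candidate).
R4C6 = 2 (sole candidate).
R5C3 = 5 (sole candidate).
R5C6 = 1 (sole candidate).
R6C4 = 4 (sole candidate).
R6C5 = 6 (sole candidate).
R1C1 = 1 (sole candidate).
R1C4 = 6: row 1 has {1,2,3,4,5}; col 4 has {1,2,3,4,5}; box has {2,3,4,5} → only 6 remains.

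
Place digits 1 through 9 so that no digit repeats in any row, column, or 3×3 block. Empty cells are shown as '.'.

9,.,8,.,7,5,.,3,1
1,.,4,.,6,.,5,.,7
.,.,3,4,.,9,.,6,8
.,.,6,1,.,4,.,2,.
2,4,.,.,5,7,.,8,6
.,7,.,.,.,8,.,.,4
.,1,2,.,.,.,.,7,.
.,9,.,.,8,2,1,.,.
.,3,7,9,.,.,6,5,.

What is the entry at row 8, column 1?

6

row 1, column 4 = 2: row 1 has {1,3,5,7,8,9}; col 4 has {1,4,9}; box has {4,5,6,7,9} → only 2 remains.
row 1, column 7 = 4: row 1 has {1,2,3,5,7,8,9}; col 7 has {1,5,6}; box has {1,3,5,6,7,8} → only 4 remains.
row 2, column 2 = 2: row 2 has {1,4,5,6,7}; col 2 has {1,3,4,7,9}; box has {1,3,4,8,9} → only 2 remains.
row 2, column 6 = 3: row 2 has {1,2,4,5,6,7}; col 6 has {2,4,5,7,8,9}; box has {2,4,5,6,7,9} → only 3 remains.
row 2, column 8 = 9: row 2 has {1,2,3,4,5,6,7}; col 8 has {2,3,5,6,7,8}; box has {1,3,4,5,6,7,8} → only 9 remains.
row 3, column 2 = 5: row 3 has {3,4,6,8,9}; col 2 has {1,2,3,4,7,9}; box has {1,2,3,4,8,9} → only 5 remains.
row 3, column 5 = 1: row 3 has {3,4,5,6,8,9}; col 5 has {5,6,7,8}; box has {2,3,4,5,6,7,9} → only 1 remains.
row 3, column 7 = 2: row 3 has {1,3,4,5,6,8,9}; col 7 has {1,4,5,6}; box has {1,3,4,5,6,7,8,9} → only 2 remains.
row 4, column 2 = 8: row 4 has {1,2,4,6}; col 2 has {1,2,3,4,5,7,9}; box has {2,4,6,7} → only 8 remains.
row 5, column 4 = 3: row 5 has {2,4,5,6,7,8}; col 4 has {1,2,4,9}; box has {1,4,5,7,8} → only 3 remains.
row 5, column 7 = 9: row 5 has {2,3,4,5,6,7,8}; col 7 has {1,2,4,5,6}; box has {2,4,6,8} → only 9 remains.
row 6, column 4 = 6: row 6 has {4,7,8}; col 4 has {1,2,3,4,9}; box has {1,3,4,5,7,8} → only 6 remains.
row 6, column 7 = 3: row 6 has {4,6,7,8}; col 7 has {1,2,4,5,6,9}; box has {2,4,6,8,9} → only 3 remains.
row 6, column 8 = 1: row 6 has {3,4,6,7,8}; col 8 has {2,3,5,6,7,8,9}; box has {2,3,4,6,8,9} → only 1 remains.
row 7, column 4 = 5: row 7 has {1,2,7}; col 4 has {1,2,3,4,6,9}; box has {2,8,9} → only 5 remains.
row 7, column 6 = 6: row 7 has {1,2,5,7}; col 6 has {2,3,4,5,7,8,9}; box has {2,5,8,9} → only 6 remains.
row 7, column 7 = 8: row 7 has {1,2,5,6,7}; col 7 has {1,2,3,4,5,6,9}; box has {1,5,6,7} → only 8 remains.
row 8, column 3 = 5: row 8 has {1,2,8,9}; col 3 has {2,3,4,6,7,8}; box has {1,2,3,7,9} → only 5 remains.
row 8, column 4 = 7: row 8 has {1,2,5,8,9}; col 4 has {1,2,3,4,5,6,9}; box has {2,5,6,8,9} → only 7 remains.
row 8, column 8 = 4: row 8 has {1,2,5,7,8,9}; col 8 has {1,2,3,5,6,7,8,9}; box has {1,5,6,7,8} → only 4 remains.
row 8, column 9 = 3: row 8 has {1,2,4,5,7,8,9}; col 9 has {1,4,6,7,8}; box has {1,4,5,6,7,8} → only 3 remains.
row 9, column 5 = 4: row 9 has {3,5,6,7,9}; col 5 has {1,5,6,7,8}; box has {2,5,6,7,8,9} → only 4 remains.
row 9, column 6 = 1: row 9 has {3,4,5,6,7,9}; col 6 has {2,3,4,5,6,7,8,9}; box has {2,4,5,6,7,8,9} → only 1 remains.
row 9, column 9 = 2: row 9 has {1,3,4,5,6,7,9}; col 9 has {1,3,4,6,7,8}; box has {1,3,4,5,6,7,8} → only 2 remains.
row 1, column 2 = 6: row 1 has {1,2,3,4,5,7,8,9}; col 2 has {1,2,3,4,5,7,8,9}; box has {1,2,3,4,5,8,9} → only 6 remains.
row 2, column 4 = 8: row 2 has {1,2,3,4,5,6,7,9}; col 4 has {1,2,3,4,5,6,7,9}; box has {1,2,3,4,5,6,7,9} → only 8 remains.
row 3, column 1 = 7: row 3 has {1,2,3,4,5,6,8,9}; col 1 has {1,2,9}; box has {1,2,3,4,5,6,8,9} → only 7 remains.
row 4, column 5 = 9: row 4 has {1,2,4,6,8}; col 5 has {1,4,5,6,7,8}; box has {1,3,4,5,6,7,8} → only 9 remains.
row 4, column 7 = 7: row 4 has {1,2,4,6,8,9}; col 7 has {1,2,3,4,5,6,8,9}; box has {1,2,3,4,6,8,9} → only 7 remains.
row 4, column 9 = 5: row 4 has {1,2,4,6,7,8,9}; col 9 has {1,2,3,4,6,7,8}; box has {1,2,3,4,6,7,8,9} → only 5 remains.
row 5, column 3 = 1: row 5 has {2,3,4,5,6,7,8,9}; col 3 has {2,3,4,5,6,7,8}; box has {2,4,6,7,8} → only 1 remains.
row 6, column 1 = 5: row 6 has {1,3,4,6,7,8}; col 1 has {1,2,7,9}; box has {1,2,4,6,7,8} → only 5 remains.
row 6, column 3 = 9: row 6 has {1,3,4,5,6,7,8}; col 3 has {1,2,3,4,5,6,7,8}; box has {1,2,4,5,6,7,8} → only 9 remains.
row 6, column 5 = 2: row 6 has {1,3,4,5,6,7,8,9}; col 5 has {1,4,5,6,7,8,9}; box has {1,3,4,5,6,7,8,9} → only 2 remains.
row 7, column 1 = 4: row 7 has {1,2,5,6,7,8}; col 1 has {1,2,5,7,9}; box has {1,2,3,5,7,9} → only 4 remains.
row 7, column 5 = 3: row 7 has {1,2,4,5,6,7,8}; col 5 has {1,2,4,5,6,7,8,9}; box has {1,2,4,5,6,7,8,9} → only 3 remains.
row 7, column 9 = 9: row 7 has {1,2,3,4,5,6,7,8}; col 9 has {1,2,3,4,5,6,7,8}; box has {1,2,3,4,5,6,7,8} → only 9 remains.
row 8, column 1 = 6: row 8 has {1,2,3,4,5,7,8,9}; col 1 has {1,2,4,5,7,9}; box has {1,2,3,4,5,7,9} → only 6 remains.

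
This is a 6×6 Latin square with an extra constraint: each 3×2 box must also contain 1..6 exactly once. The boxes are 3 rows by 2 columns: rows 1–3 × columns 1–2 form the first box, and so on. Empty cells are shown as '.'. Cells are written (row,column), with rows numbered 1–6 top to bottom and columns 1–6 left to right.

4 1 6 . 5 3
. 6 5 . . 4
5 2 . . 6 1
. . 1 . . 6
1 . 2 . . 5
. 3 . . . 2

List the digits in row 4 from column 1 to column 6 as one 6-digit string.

251346

(1,4) = 2 (sole candidate).
(2,1) = 3 (sole candidate).
(2,4) = 1 (sole candidate).
(2,5) = 2 (sole candidate).
(4,1) = 2: row 4 has {1,6}; col 1 has {1,3,4,5}; box has {1,3} → only 2 remains.
(5,2) = 4 (sole candidate).
(5,5) = 3 (sole candidate).
(6,1) = 6 (sole candidate).
(6,3) = 4 (sole candidate).
(6,4) = 5 (sole candidate).
(6,5) = 1 (sole candidate).
(3,3) = 3 (sole candidate).
(3,4) = 4 (sole candidate).
(4,2) = 5: row 4 has {1,2,6}; col 2 has {1,2,3,4,6}; box has {1,2,3,4,6} → only 5 remains.
(4,4) = 3: row 4 has {1,2,5,6}; col 4 has {1,2,4,5}; box has {1,2,4,5} → only 3 remains.
(4,5) = 4: row 4 has {1,2,3,5,6}; col 5 has {1,2,3,5,6}; box has {1,2,3,5,6} → only 4 remains.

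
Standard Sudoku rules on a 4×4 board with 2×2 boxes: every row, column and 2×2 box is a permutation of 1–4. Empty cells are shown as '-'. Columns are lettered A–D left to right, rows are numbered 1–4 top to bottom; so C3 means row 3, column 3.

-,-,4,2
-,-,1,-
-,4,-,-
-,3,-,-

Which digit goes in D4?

4

B1 = 1: row 1 has {2,4}; col 2 has {3,4}; box has {} → only 1 remains.
B2 = 2: row 2 has {1}; col 2 has {1,3,4}; box has {1} → only 2 remains.
D2 = 3: row 2 has {1,2}; col 4 has {2}; box has {1,2,4} → only 3 remains.
D3 = 1: row 3 has {4}; col 4 has {2,3}; box has {} → only 1 remains.
C4 = 2: row 4 has {3}; col 3 has {1,4}; box has {1} → only 2 remains.
D4 = 4: row 4 has {2,3}; col 4 has {1,2,3}; box has {1,2} → only 4 remains.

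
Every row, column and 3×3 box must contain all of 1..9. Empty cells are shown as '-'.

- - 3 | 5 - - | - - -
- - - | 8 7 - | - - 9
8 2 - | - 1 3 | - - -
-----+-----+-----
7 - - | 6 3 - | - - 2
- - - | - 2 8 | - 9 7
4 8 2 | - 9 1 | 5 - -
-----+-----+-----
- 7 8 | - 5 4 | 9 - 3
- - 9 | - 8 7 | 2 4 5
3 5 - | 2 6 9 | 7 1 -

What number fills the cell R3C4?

9

R1C5 = 4 (sole candidate).
R3C4 = 9: row 3 has {1,2,3,8}; col 4 has {2,5,6,8}; box has {1,3,4,5,7,8} → only 9 remains.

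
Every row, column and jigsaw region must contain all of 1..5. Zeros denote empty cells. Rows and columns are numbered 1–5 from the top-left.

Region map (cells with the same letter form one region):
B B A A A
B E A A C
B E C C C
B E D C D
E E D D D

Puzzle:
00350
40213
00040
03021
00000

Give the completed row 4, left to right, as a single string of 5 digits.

R1C5 = 4: row 1 has {3,5}; col 5 has {1,3}; region has {1,2,3,5} → only 4 remains.
R2C2 = 5: row 2 has {1,2,3,4}; col 2 has {3}; region has {3} → only 5 remains.
R3C5 = 5: row 3 has {4}; col 5 has {1,3,4}; region has {2,3,4} → only 5 remains.
R4C1 = 5: row 4 has {1,2,3}; col 1 has {4}; region has {4} → only 5 remains.
R4C3 = 4: row 4 has {1,2,3,5}; col 3 has {2,3}; region has {1} → only 4 remains.

53421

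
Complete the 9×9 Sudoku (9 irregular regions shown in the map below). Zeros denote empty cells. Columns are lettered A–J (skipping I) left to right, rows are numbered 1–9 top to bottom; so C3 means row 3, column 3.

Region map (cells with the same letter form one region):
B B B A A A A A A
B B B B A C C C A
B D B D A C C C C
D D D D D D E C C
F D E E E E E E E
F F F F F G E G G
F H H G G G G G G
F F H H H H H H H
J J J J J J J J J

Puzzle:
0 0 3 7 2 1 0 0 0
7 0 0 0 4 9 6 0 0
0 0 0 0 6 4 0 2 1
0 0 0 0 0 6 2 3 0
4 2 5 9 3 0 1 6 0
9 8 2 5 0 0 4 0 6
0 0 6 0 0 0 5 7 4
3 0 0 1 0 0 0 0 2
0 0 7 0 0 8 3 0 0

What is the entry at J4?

F5 = 7: row 5 has {1,2,3,4,5,6,9}; col 6 has {1,4,6,8,9}; region has {1,2,3,4,5,6,9} → only 7 remains.
J5 = 8: row 5 has {1,2,3,4,5,6,7,9}; col 9 has {1,2,4,6}; region has {1,2,3,4,5,6,7,9} → only 8 remains.
F6 = 3: row 6 has {2,4,5,6,8,9}; col 6 has {1,4,6,7,8,9}; region has {4,5,6,7} → only 3 remains.
H6 = 1: row 6 has {2,3,4,5,6,8,9}; col 8 has {2,3,6,7}; region has {3,4,5,6,7} → only 1 remains.
A7 = 1: row 7 has {4,5,6,7}; col 1 has {3,4,7,9}; region has {2,3,4,5,8,9} → only 1 remains.
F7 = 2: row 7 has {1,4,5,6,7}; col 6 has {1,3,4,6,7,8,9}; region has {1,3,4,5,6,7} → only 2 remains.
F8 = 5: row 8 has {1,2,3}; col 6 has {1,2,3,4,6,7,8,9}; region has {1,2,6} → only 5 remains.
E6 = 7: row 6 has {1,2,3,4,5,6,8,9}; col 5 has {2,3,4,6}; region has {1,2,3,4,5,8,9} → only 7 remains.
D7 = 8: row 7 has {1,2,4,5,6,7}; col 4 has {1,5,7,9}; region has {1,2,3,4,5,6,7} → only 8 remains.
E7 = 9: row 7 has {1,2,4,5,6,7,8}; col 5 has {2,3,4,6,7}; region has {1,2,3,4,5,6,7,8} → only 9 remains.
B8 = 6: row 8 has {1,2,3,5}; col 2 has {2,8}; region has {1,2,3,4,5,7,8,9} → only 6 remains.
E8 = 8: row 8 has {1,2,3,5,6}; col 5 has {2,3,4,6,7,9}; region has {1,2,5,6} → only 8 remains.
D2 = 2: row 2 has {4,6,7,9}; col 4 has {1,5,7,8,9}; region has {3,7} → only 2 remains.
D3 = 3: row 3 has {1,2,4,6}; col 4 has {1,2,5,7,8,9}; region has {2,6} → only 3 remains.
D4 = 4: row 4 has {2,3,6}; col 4 has {1,2,3,5,7,8,9}; region has {2,3,6} → only 4 remains.
B7 = 3: row 7 has {1,2,4,5,6,7,8,9}; col 2 has {2,6,8}; region has {1,2,5,6,8} → only 3 remains.
D9 = 6: row 9 has {3,7,8}; col 4 has {1,2,3,4,5,7,8,9}; region has {3,7,8} → only 6 remains.
B1 = 4: in row 1, 4 can only go here (every other open cell in that row sees a 4).
A1 = 6: in row 1, 6 can only go here (every other open cell in that row sees a 6).
J2 = 3: in row 2, 3 can only go here (every other open cell in that row sees a 3).
G8 = 7: in row 8, 7 can only go here (every other open cell in that row sees a 7).
G3 = 8: row 3 has {1,2,3,4,6}; col 7 has {1,2,3,4,5,6,7}; region has {1,2,3,4,6,9} → only 8 remains.
G1 = 9: row 1 has {1,2,3,4,6,7}; col 7 has {1,2,3,4,5,6,7,8}; region has {1,2,3,4,6,7} → only 9 remains.
J1 = 5: row 1 has {1,2,3,4,6,7,9}; col 9 has {1,2,3,4,6,8}; region has {1,2,3,4,6,7,9} → only 5 remains.
H2 = 5: row 2 has {2,3,4,6,7,9}; col 8 has {1,2,3,6,7}; region has {1,2,3,4,6,8,9} → only 5 remains.
A3 = 5: row 3 has {1,2,3,4,6,8}; col 1 has {1,3,4,6,7,9}; region has {2,3,4,6,7} → only 5 remains.
C3 = 9: row 3 has {1,2,3,4,5,6,8}; col 3 has {2,3,5,6,7}; region has {2,3,4,5,6,7} → only 9 remains.
A4 = 8: row 4 has {2,3,4,6}; col 1 has {1,3,4,5,6,7,9}; region has {2,3,4,6} → only 8 remains.
C4 = 1: row 4 has {2,3,4,6,8}; col 3 has {2,3,5,6,7,9}; region has {2,3,4,6,8} → only 1 remains.
E4 = 5: row 4 has {1,2,3,4,6,8}; col 5 has {2,3,4,6,7,8,9}; region has {1,2,3,4,6,8} → only 5 remains.
J4 = 7: row 4 has {1,2,3,4,5,6,8}; col 9 has {1,2,3,4,5,6,8}; region has {1,2,3,4,5,6,8,9} → only 7 remains.

7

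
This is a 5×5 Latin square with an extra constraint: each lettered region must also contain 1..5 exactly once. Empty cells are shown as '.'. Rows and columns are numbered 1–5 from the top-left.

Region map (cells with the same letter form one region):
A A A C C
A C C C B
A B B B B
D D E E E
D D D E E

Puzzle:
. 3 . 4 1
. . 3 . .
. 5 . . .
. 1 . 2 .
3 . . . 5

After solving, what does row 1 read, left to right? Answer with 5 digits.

23541

R2C2 = 2: row 2 has {3}; col 2 has {1,3,5}; region has {1,3,4} → only 2 remains.
R2C4 = 5: row 2 has {2,3}; col 4 has {2,4}; region has {1,2,3,4} → only 5 remains.
R2C5 = 4: row 2 has {2,3,5}; col 5 has {1,5}; region has {5} → only 4 remains.
R4C3 = 4: row 4 has {1,2}; col 3 has {3}; region has {2,5} → only 4 remains.
R4C5 = 3: row 4 has {1,2,4}; col 5 has {1,4,5}; region has {2,4,5} → only 3 remains.
R5C2 = 4: row 5 has {3,5}; col 2 has {1,2,3,5}; region has {1,3} → only 4 remains.
R5C3 = 2: row 5 has {3,4,5}; col 3 has {3,4}; region has {1,3,4} → only 2 remains.
R5C4 = 1: row 5 has {2,3,4,5}; col 4 has {2,4,5}; region has {2,3,4,5} → only 1 remains.
R1C3 = 5: row 1 has {1,3,4}; col 3 has {2,3,4}; region has {3} → only 5 remains.
R2C1 = 1: row 2 has {2,3,4,5}; col 1 has {3}; region has {3,5} → only 1 remains.
R3C3 = 1: row 3 has {5}; col 3 has {2,3,4,5}; region has {4,5} → only 1 remains.
R3C4 = 3: row 3 has {1,5}; col 4 has {1,2,4,5}; region has {1,4,5} → only 3 remains.
R3C5 = 2: row 3 has {1,3,5}; col 5 has {1,3,4,5}; region has {1,3,4,5} → only 2 remains.
R4C1 = 5: row 4 has {1,2,3,4}; col 1 has {1,3}; region has {1,2,3,4} → only 5 remains.
R1C1 = 2: row 1 has {1,3,4,5}; col 1 has {1,3,5}; region has {1,3,5} → only 2 remains.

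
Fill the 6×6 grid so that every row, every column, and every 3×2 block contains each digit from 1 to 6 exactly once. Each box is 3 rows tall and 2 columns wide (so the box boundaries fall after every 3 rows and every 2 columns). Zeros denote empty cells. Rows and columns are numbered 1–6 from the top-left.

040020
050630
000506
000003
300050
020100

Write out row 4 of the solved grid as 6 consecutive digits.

row 1, column 4 = 3: row 1 has {2,4}; col 4 has {1,5,6}; box has {5,6} → only 3 remains.
row 6, column 6 = 4: row 6 has {1,2}; col 6 has {3,6}; box has {3,5} → only 4 remains.
row 1, column 3 = 1: row 1 has {2,3,4}; col 3 has {}; box has {3,5,6} → only 1 remains.
row 1, column 6 = 5: row 1 has {1,2,3,4}; col 6 has {3,4,6}; box has {2,3,6} → only 5 remains.
row 2, column 6 = 1: row 2 has {3,5,6}; col 6 has {3,4,5,6}; box has {2,3,5,6} → only 1 remains.
row 3, column 5 = 4: row 3 has {5,6}; col 5 has {2,3,5}; box has {1,2,3,5,6} → only 4 remains.
row 5, column 6 = 2: row 5 has {3,5}; col 6 has {1,3,4,5,6}; box has {3,4,5} → only 2 remains.
row 6, column 5 = 6: row 6 has {1,2,4}; col 5 has {2,3,4,5}; box has {2,3,4,5} → only 6 remains.
row 1, column 1 = 6: row 1 has {1,2,3,4,5}; col 1 has {3}; box has {4,5} → only 6 remains.
row 2, column 1 = 2: row 2 has {1,3,5,6}; col 1 has {3,6}; box has {4,5,6} → only 2 remains.
row 2, column 3 = 4: row 2 has {1,2,3,5,6}; col 3 has {1}; box has {1,3,5,6} → only 4 remains.
row 3, column 1 = 1: row 3 has {4,5,6}; col 1 has {2,3,6}; box has {2,4,5,6} → only 1 remains.
row 3, column 2 = 3: row 3 has {1,4,5,6}; col 2 has {2,4,5}; box has {1,2,4,5,6} → only 3 remains.
row 3, column 3 = 2: row 3 has {1,3,4,5,6}; col 3 has {1,4}; box has {1,3,4,5,6} → only 2 remains.
row 4, column 5 = 1: row 4 has {3}; col 5 has {2,3,4,5,6}; box has {2,3,4,5,6} → only 1 remains.
row 5, column 3 = 6: row 5 has {2,3,5}; col 3 has {1,2,4}; box has {1} → only 6 remains.
row 5, column 4 = 4: row 5 has {2,3,5,6}; col 4 has {1,3,5,6}; box has {1,6} → only 4 remains.
row 6, column 1 = 5: row 6 has {1,2,4,6}; col 1 has {1,2,3,6}; box has {2,3} → only 5 remains.
row 6, column 3 = 3: row 6 has {1,2,4,5,6}; col 3 has {1,2,4,6}; box has {1,4,6} → only 3 remains.
row 4, column 1 = 4: row 4 has {1,3}; col 1 has {1,2,3,5,6}; box has {2,3,5} → only 4 remains.
row 4, column 2 = 6: row 4 has {1,3,4}; col 2 has {2,3,4,5}; box has {2,3,4,5} → only 6 remains.
row 4, column 3 = 5: row 4 has {1,3,4,6}; col 3 has {1,2,3,4,6}; box has {1,3,4,6} → only 5 remains.
row 4, column 4 = 2: row 4 has {1,3,4,5,6}; col 4 has {1,3,4,5,6}; box has {1,3,4,5,6} → only 2 remains.

465213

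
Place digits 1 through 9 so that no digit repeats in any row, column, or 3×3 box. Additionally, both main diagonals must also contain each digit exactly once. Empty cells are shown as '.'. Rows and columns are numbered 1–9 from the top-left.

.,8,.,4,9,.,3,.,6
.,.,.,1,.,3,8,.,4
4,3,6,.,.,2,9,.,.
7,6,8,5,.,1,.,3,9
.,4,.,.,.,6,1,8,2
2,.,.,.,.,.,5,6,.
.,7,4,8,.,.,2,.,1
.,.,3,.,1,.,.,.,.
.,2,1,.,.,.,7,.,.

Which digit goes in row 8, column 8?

4

row 1, column 1 = 1 (sole candidate).
row 2, column 2 = 9 (sole candidate).
row 3, column 4 = 7 (sole candidate).
row 3, column 9 = 5 (sole candidate).
row 4, column 7 = 4 (sole candidate).
row 6, column 2 = 1 (sole candidate).
row 6, column 3 = 9 (sole candidate).
row 6, column 4 = 3 (sole candidate).
row 6, column 9 = 7 (sole candidate).
row 8, column 2 = 5 (sole candidate).
row 8, column 7 = 6 (sole candidate).
row 8, column 8 = 4: row 8 has {1,3,5,6}; col 8 has {3,6,8}; box has {1,2,6,7}; main diagonal has {1,2,5,6,9} → only 4 remains.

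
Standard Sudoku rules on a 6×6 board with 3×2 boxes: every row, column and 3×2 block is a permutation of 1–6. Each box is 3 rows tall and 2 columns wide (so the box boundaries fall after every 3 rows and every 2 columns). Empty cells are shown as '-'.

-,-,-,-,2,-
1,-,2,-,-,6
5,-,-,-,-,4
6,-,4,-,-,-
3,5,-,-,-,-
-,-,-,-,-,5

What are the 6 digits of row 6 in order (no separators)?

241365

row 1, column 1 = 4 (sole candidate).
row 2, column 2 = 3 (sole candidate).
row 2, column 5 = 5 (sole candidate).
row 6, column 1 = 2: row 6 has {5}; col 1 has {1,3,4,5,6}; box has {3,5,6} → only 2 remains.
row 1, column 2 = 6 (sole candidate).
row 2, column 4 = 4 (sole candidate).
row 3, column 2 = 2 (sole candidate).
row 4, column 2 = 1 (sole candidate).
row 4, column 5 = 3 (sole candidate).
row 4, column 6 = 2 (sole candidate).
row 5, column 6 = 1 (sole candidate).
row 6, column 2 = 4: row 6 has {2,5}; col 2 has {1,2,3,5,6}; box has {1,2,3,5,6} → only 4 remains.
row 6, column 5 = 6: row 6 has {2,4,5}; col 5 has {2,3,5}; box has {1,2,3,5} → only 6 remains.
row 1, column 6 = 3 (sole candidate).
row 3, column 5 = 1 (sole candidate).
row 4, column 4 = 5 (sole candidate).
row 5, column 3 = 6 (sole candidate).
row 5, column 4 = 2 (sole candidate).
row 5, column 5 = 4 (sole candidate).
row 1, column 4 = 1 (sole candidate).
row 3, column 3 = 3 (sole candidate).
row 3, column 4 = 6 (sole candidate).
row 6, column 3 = 1: row 6 has {2,4,5,6}; col 3 has {2,3,4,6}; box has {2,4,5,6} → only 1 remains.
row 6, column 4 = 3: row 6 has {1,2,4,5,6}; col 4 has {1,2,4,5,6}; box has {1,2,4,5,6} → only 3 remains.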